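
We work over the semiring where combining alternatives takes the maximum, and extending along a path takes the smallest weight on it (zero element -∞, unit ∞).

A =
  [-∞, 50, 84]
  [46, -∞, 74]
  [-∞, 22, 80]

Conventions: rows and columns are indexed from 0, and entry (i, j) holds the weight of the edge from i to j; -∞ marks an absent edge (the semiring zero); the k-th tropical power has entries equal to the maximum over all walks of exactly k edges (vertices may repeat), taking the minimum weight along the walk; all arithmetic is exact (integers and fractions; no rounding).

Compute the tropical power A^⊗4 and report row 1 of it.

A^⊗2:
  [46, 22, 80]
  [-∞, 46, 74]
  [22, 22, 80]
A^⊗3:
  [22, 46, 80]
  [46, 22, 74]
  [22, 22, 80]
A^⊗4:
  [46, 22, 80]
  [22, 46, 74]
  [22, 22, 80]
Answer: row 1 of A^⊗4 = [22, 46, 74]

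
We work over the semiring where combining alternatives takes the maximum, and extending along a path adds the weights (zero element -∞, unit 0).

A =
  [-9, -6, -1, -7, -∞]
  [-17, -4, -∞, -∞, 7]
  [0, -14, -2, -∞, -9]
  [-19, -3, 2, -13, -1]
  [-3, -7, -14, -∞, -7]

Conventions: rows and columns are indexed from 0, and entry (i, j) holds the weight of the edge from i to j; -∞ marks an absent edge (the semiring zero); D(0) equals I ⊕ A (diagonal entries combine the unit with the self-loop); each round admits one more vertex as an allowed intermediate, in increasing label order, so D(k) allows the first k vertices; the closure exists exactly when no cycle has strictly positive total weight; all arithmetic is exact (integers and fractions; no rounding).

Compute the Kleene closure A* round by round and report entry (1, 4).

D(0):
  [0, -6, -1, -7, -∞]
  [-17, 0, -∞, -∞, 7]
  [0, -14, 0, -∞, -9]
  [-19, -3, 2, 0, -1]
  [-3, -7, -14, -∞, 0]
D(1):
  [0, -6, -1, -7, -∞]
  [-17, 0, -18, -24, 7]
  [0, -6, 0, -7, -9]
  [-19, -3, 2, 0, -1]
  [-3, -7, -4, -10, 0]
D(2):
  [0, -6, -1, -7, 1]
  [-17, 0, -18, -24, 7]
  [0, -6, 0, -7, 1]
  [-19, -3, 2, 0, 4]
  [-3, -7, -4, -10, 0]
D(3):
  [0, -6, -1, -7, 1]
  [-17, 0, -18, -24, 7]
  [0, -6, 0, -7, 1]
  [2, -3, 2, 0, 4]
  [-3, -7, -4, -10, 0]
D(4):
  [0, -6, -1, -7, 1]
  [-17, 0, -18, -24, 7]
  [0, -6, 0, -7, 1]
  [2, -3, 2, 0, 4]
  [-3, -7, -4, -10, 0]
D(5):
  [0, -6, -1, -7, 1]
  [4, 0, 3, -3, 7]
  [0, -6, 0, -7, 1]
  [2, -3, 2, 0, 4]
  [-3, -7, -4, -10, 0]
Answer: A*[1][4] = 7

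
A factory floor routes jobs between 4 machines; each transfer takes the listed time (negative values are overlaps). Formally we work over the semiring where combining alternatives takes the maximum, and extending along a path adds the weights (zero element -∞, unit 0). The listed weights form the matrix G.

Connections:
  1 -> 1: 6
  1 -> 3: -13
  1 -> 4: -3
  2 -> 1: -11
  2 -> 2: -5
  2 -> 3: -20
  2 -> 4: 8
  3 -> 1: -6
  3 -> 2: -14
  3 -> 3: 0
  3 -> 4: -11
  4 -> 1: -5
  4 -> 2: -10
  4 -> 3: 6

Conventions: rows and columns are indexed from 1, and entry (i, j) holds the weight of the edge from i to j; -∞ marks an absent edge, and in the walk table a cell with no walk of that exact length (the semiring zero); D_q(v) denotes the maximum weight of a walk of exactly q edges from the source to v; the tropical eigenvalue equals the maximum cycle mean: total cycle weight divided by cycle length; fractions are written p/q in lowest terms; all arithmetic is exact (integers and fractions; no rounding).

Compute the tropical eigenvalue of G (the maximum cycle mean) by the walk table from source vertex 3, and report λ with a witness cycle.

q=0: [-∞, -∞, 0, -∞]
q=1: [-6, -14, 0, -11]
q=2: [0, -14, 0, -6]
q=3: [6, -14, 0, -3]
q=4: [12, -13, 3, 3]
Optimal cycle mean attained by: cycle 1->1, total 6, length 1.
Answer: λ = 6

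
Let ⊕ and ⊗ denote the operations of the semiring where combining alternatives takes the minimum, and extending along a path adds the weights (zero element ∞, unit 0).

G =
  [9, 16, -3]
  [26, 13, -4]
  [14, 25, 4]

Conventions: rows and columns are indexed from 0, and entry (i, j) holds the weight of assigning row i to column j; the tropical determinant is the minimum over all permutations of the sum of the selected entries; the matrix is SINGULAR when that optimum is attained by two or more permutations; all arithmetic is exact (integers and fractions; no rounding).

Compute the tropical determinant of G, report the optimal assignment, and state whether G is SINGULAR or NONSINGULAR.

σ = (0, 1, 2): 9 + 13 + 4 = 26
σ = (0, 2, 1): 9 + (-4) + 25 = 30
σ = (1, 0, 2): 16 + 26 + 4 = 46
σ = (1, 2, 0): 16 + (-4) + 14 = 26
σ = (2, 0, 1): (-3) + 26 + 25 = 48
σ = (2, 1, 0): (-3) + 13 + 14 = 24
Optimal value attained by: σ = (2, 1, 0).
Answer: det⊕(G) = 24; verdict: NONSINGULAR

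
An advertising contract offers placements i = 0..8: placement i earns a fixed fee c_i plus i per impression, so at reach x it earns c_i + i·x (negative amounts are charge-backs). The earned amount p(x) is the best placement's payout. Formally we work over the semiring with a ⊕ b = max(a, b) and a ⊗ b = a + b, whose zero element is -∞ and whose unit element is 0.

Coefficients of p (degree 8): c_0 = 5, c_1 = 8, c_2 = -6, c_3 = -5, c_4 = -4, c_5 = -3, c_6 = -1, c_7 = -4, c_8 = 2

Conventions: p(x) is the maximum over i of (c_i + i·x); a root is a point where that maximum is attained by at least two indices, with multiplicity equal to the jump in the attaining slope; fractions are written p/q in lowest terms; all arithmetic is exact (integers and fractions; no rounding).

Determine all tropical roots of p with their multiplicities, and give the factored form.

hull edge (i=0, c=5) to (i=1, c=8): slope 3, span 1
hull edge (i=1, c=8) to (i=8, c=2): slope -6/7, span 7
Factored form: p(x) = 2 ⊗ (x ⊕ (-3)) ⊗ (x ⊕ 6/7) ⊗ (x ⊕ 6/7) ⊗ (x ⊕ 6/7) ⊗ (x ⊕ 6/7) ⊗ (x ⊕ 6/7) ⊗ (x ⊕ 6/7) ⊗ (x ⊕ 6/7)
Answer: roots = -3 (mult 1), 6/7 (mult 7)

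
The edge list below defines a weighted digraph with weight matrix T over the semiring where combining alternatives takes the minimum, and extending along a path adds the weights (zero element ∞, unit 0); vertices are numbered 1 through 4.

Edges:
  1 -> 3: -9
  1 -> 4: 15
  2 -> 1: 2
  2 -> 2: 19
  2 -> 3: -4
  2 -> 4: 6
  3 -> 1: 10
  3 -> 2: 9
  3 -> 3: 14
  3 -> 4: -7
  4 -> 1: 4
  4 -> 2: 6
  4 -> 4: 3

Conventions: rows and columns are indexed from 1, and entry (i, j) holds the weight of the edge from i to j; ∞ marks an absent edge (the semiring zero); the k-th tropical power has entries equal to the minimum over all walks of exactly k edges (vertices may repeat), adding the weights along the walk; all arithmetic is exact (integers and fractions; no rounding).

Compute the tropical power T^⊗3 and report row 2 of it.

T^⊗2:
  [1, 0, 5, -16]
  [6, 5, -7, -11]
  [-3, -1, 1, -4]
  [7, 9, -5, 6]
T^⊗3:
  [-12, -10, -8, -13]
  [-7, -5, -3, -14]
  [0, 2, -12, -6]
  [5, 4, -2, -12]
Answer: row 2 of T^⊗3 = [-7, -5, -3, -14]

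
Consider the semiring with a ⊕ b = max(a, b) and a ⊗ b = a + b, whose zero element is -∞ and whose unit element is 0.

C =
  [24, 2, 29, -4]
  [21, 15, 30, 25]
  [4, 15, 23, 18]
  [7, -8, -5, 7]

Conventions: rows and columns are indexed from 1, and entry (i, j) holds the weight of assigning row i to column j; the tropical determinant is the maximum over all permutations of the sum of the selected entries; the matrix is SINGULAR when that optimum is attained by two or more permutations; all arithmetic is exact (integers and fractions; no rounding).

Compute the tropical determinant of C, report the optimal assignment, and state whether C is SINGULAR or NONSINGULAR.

σ = (1, 2, 3, 4): 24 + 15 + 23 + 7 = 69
σ = (1, 2, 4, 3): 24 + 15 + 18 + (-5) = 52
σ = (1, 3, 2, 4): 24 + 30 + 15 + 7 = 76
σ = (1, 3, 4, 2): 24 + 30 + 18 + (-8) = 64
σ = (1, 4, 2, 3): 24 + 25 + 15 + (-5) = 59
σ = (1, 4, 3, 2): 24 + 25 + 23 + (-8) = 64
σ = (2, 1, 3, 4): 2 + 21 + 23 + 7 = 53
σ = (2, 1, 4, 3): 2 + 21 + 18 + (-5) = 36
σ = (2, 3, 1, 4): 2 + 30 + 4 + 7 = 43
σ = (2, 3, 4, 1): 2 + 30 + 18 + 7 = 57
σ = (2, 4, 1, 3): 2 + 25 + 4 + (-5) = 26
σ = (2, 4, 3, 1): 2 + 25 + 23 + 7 = 57
σ = (3, 1, 2, 4): 29 + 21 + 15 + 7 = 72
σ = (3, 1, 4, 2): 29 + 21 + 18 + (-8) = 60
σ = (3, 2, 1, 4): 29 + 15 + 4 + 7 = 55
σ = (3, 2, 4, 1): 29 + 15 + 18 + 7 = 69
σ = (3, 4, 1, 2): 29 + 25 + 4 + (-8) = 50
σ = (3, 4, 2, 1): 29 + 25 + 15 + 7 = 76
σ = (4, 1, 2, 3): (-4) + 21 + 15 + (-5) = 27
σ = (4, 1, 3, 2): (-4) + 21 + 23 + (-8) = 32
σ = (4, 2, 1, 3): (-4) + 15 + 4 + (-5) = 10
σ = (4, 2, 3, 1): (-4) + 15 + 23 + 7 = 41
σ = (4, 3, 1, 2): (-4) + 30 + 4 + (-8) = 22
σ = (4, 3, 2, 1): (-4) + 30 + 15 + 7 = 48
Optimal value attained by: σ = (1, 3, 2, 4).
Answer: det⊕(C) = 76; verdict: SINGULAR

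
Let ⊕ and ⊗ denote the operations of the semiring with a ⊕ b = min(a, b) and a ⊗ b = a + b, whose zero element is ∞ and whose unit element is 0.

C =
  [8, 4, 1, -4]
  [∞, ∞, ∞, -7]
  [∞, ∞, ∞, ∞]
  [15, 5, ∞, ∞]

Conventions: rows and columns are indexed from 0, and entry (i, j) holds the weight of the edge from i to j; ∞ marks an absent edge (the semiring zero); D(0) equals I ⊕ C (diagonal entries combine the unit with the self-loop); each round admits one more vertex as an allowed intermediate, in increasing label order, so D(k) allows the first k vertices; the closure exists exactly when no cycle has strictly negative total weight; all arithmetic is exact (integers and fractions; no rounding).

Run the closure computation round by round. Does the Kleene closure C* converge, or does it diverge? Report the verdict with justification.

D(0):
  [0, 4, 1, -4]
  [∞, 0, ∞, -7]
  [∞, ∞, 0, ∞]
  [15, 5, ∞, 0]
D(1):
  [0, 4, 1, -4]
  [∞, 0, ∞, -7]
  [∞, ∞, 0, ∞]
  [15, 5, 16, 0]
Detection: at round 2, diagonal entry (3, 3) turns strictly negative.
Key observation: the cycle 3->1->3 has total weight 5 + (-7), which is strictly negative.
Answer: DIVERGES — negative cycle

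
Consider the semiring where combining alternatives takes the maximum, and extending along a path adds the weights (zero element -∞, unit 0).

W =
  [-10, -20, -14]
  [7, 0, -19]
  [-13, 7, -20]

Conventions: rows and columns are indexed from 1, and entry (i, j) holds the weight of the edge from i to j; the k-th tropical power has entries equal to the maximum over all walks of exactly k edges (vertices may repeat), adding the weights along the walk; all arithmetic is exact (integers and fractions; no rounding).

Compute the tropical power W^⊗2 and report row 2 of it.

W^⊗2:
  [-13, -7, -24]
  [7, 0, -7]
  [14, 7, -12]
Answer: row 2 of W^⊗2 = [7, 0, -7]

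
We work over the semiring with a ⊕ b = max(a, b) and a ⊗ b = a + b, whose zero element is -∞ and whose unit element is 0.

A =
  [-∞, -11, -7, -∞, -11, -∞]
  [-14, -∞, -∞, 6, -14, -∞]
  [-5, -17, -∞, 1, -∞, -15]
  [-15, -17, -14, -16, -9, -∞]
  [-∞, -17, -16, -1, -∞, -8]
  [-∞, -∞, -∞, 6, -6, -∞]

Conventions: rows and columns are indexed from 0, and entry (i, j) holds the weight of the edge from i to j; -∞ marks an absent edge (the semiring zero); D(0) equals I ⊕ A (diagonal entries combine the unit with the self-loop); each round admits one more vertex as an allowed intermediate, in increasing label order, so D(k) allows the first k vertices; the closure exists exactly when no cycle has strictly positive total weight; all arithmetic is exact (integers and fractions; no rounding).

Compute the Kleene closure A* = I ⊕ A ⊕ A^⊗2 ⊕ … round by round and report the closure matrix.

D(0):
  [0, -11, -7, -∞, -11, -∞]
  [-14, 0, -∞, 6, -14, -∞]
  [-5, -17, 0, 1, -∞, -15]
  [-15, -17, -14, 0, -9, -∞]
  [-∞, -17, -16, -1, 0, -8]
  [-∞, -∞, -∞, 6, -6, 0]
D(1):
  [0, -11, -7, -∞, -11, -∞]
  [-14, 0, -21, 6, -14, -∞]
  [-5, -16, 0, 1, -16, -15]
  [-15, -17, -14, 0, -9, -∞]
  [-∞, -17, -16, -1, 0, -8]
  [-∞, -∞, -∞, 6, -6, 0]
D(2):
  [0, -11, -7, -5, -11, -∞]
  [-14, 0, -21, 6, -14, -∞]
  [-5, -16, 0, 1, -16, -15]
  [-15, -17, -14, 0, -9, -∞]
  [-31, -17, -16, -1, 0, -8]
  [-∞, -∞, -∞, 6, -6, 0]
D(3):
  [0, -11, -7, -5, -11, -22]
  [-14, 0, -21, 6, -14, -36]
  [-5, -16, 0, 1, -16, -15]
  [-15, -17, -14, 0, -9, -29]
  [-21, -17, -16, -1, 0, -8]
  [-∞, -∞, -∞, 6, -6, 0]
D(4):
  [0, -11, -7, -5, -11, -22]
  [-9, 0, -8, 6, -3, -23]
  [-5, -16, 0, 1, -8, -15]
  [-15, -17, -14, 0, -9, -29]
  [-16, -17, -15, -1, 0, -8]
  [-9, -11, -8, 6, -3, 0]
D(5):
  [0, -11, -7, -5, -11, -19]
  [-9, 0, -8, 6, -3, -11]
  [-5, -16, 0, 1, -8, -15]
  [-15, -17, -14, 0, -9, -17]
  [-16, -17, -15, -1, 0, -8]
  [-9, -11, -8, 6, -3, 0]
D(6):
  [0, -11, -7, -5, -11, -19]
  [-9, 0, -8, 6, -3, -11]
  [-5, -16, 0, 1, -8, -15]
  [-15, -17, -14, 0, -9, -17]
  [-16, -17, -15, -1, 0, -8]
  [-9, -11, -8, 6, -3, 0]
Answer: A* = [[0, -11, -7, -5, -11, -19], [-9, 0, -8, 6, -3, -11], [-5, -16, 0, 1, -8, -15], [-15, -17, -14, 0, -9, -17], [-16, -17, -15, -1, 0, -8], [-9, -11, -8, 6, -3, 0]]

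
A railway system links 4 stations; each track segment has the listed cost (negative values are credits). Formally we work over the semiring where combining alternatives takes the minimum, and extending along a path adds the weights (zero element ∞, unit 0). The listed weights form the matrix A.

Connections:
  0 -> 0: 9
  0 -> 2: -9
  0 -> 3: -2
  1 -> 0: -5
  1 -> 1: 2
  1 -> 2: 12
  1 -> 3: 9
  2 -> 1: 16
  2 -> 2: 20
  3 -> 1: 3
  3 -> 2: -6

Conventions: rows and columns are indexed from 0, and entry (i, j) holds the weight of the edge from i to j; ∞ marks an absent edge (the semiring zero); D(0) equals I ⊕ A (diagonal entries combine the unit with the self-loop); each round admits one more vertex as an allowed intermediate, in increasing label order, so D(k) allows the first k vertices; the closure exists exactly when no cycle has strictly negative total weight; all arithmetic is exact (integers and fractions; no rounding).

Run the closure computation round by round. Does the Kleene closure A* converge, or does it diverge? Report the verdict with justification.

D(0):
  [0, ∞, -9, -2]
  [-5, 0, 12, 9]
  [∞, 16, 0, ∞]
  [∞, 3, -6, 0]
D(1):
  [0, ∞, -9, -2]
  [-5, 0, -14, -7]
  [∞, 16, 0, ∞]
  [∞, 3, -6, 0]
Detection: at round 2, diagonal entry (3, 3) turns strictly negative.
Key observation: the cycle 3->1->0->3 has total weight 3 + (-5) + (-2), which is strictly negative.
Answer: DIVERGES — negative cycle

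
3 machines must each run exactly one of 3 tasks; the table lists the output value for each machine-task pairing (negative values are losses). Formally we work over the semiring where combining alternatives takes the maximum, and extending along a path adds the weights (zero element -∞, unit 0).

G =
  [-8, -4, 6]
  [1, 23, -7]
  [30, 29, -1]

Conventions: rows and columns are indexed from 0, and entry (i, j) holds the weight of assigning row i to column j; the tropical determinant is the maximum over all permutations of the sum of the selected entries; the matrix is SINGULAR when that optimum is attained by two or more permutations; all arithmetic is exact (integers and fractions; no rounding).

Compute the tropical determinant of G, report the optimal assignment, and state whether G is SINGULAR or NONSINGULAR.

σ = (0, 1, 2): (-8) + 23 + (-1) = 14
σ = (0, 2, 1): (-8) + (-7) + 29 = 14
σ = (1, 0, 2): (-4) + 1 + (-1) = -4
σ = (1, 2, 0): (-4) + (-7) + 30 = 19
σ = (2, 0, 1): 6 + 1 + 29 = 36
σ = (2, 1, 0): 6 + 23 + 30 = 59
Optimal value attained by: σ = (2, 1, 0).
Answer: det⊕(G) = 59; verdict: NONSINGULAR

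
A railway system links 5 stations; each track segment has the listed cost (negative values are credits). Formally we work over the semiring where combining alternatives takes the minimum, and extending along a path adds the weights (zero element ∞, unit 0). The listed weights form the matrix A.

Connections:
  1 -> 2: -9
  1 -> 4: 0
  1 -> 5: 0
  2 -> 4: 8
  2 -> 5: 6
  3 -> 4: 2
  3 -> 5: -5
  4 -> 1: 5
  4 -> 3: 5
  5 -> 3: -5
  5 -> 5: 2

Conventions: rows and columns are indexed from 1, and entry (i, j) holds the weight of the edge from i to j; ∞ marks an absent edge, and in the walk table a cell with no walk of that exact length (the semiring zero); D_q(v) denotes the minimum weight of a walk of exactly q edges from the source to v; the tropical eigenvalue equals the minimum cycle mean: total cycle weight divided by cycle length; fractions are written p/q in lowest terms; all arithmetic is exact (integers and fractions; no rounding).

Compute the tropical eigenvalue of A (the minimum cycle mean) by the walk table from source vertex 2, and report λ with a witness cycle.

q=0: [∞, 0, ∞, ∞, ∞]
q=1: [∞, ∞, ∞, 8, 6]
q=2: [13, ∞, 1, ∞, 8]
q=3: [∞, 4, 3, 3, -4]
q=4: [8, ∞, -9, 5, -2]
q=5: [10, -1, -7, -7, -14]
Optimal cycle mean attained by: cycle 3->5->3, total (-5) + (-5), length 2.
Answer: λ = -5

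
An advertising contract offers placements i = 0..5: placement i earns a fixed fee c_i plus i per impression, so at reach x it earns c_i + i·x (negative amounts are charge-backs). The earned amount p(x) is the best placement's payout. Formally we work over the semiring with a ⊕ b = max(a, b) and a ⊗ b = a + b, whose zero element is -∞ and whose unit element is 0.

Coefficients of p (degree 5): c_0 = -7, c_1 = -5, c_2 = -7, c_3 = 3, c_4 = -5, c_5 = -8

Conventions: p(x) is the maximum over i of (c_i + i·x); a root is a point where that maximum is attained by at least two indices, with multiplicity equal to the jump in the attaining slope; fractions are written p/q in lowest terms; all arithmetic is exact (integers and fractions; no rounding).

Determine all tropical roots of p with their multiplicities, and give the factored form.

hull edge (i=0, c=-7) to (i=3, c=3): slope 10/3, span 3
hull edge (i=3, c=3) to (i=5, c=-8): slope -11/2, span 2
Factored form: p(x) = -8 ⊗ (x ⊕ (-10/3)) ⊗ (x ⊕ (-10/3)) ⊗ (x ⊕ (-10/3)) ⊗ (x ⊕ 11/2) ⊗ (x ⊕ 11/2)
Answer: roots = -10/3 (mult 3), 11/2 (mult 2)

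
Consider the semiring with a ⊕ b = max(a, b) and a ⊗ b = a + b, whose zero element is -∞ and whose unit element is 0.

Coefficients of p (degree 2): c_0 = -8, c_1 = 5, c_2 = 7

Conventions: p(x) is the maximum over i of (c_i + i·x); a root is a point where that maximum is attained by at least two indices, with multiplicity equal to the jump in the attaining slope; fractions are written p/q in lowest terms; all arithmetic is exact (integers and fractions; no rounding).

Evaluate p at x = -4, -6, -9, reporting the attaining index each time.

p(-4) = max(-8+0·(-4)=-8, 5+1·(-4)=1, 7+2·(-4)=-1) = 1 (attained by i=1)
p(-6) = max(-8+0·(-6)=-8, 5+1·(-6)=-1, 7+2·(-6)=-5) = -1 (attained by i=1)
p(-9) = max(-8+0·(-9)=-8, 5+1·(-9)=-4, 7+2·(-9)=-11) = -4 (attained by i=1)
Answer: p(-4) = 1; p(-6) = -1; p(-9) = -4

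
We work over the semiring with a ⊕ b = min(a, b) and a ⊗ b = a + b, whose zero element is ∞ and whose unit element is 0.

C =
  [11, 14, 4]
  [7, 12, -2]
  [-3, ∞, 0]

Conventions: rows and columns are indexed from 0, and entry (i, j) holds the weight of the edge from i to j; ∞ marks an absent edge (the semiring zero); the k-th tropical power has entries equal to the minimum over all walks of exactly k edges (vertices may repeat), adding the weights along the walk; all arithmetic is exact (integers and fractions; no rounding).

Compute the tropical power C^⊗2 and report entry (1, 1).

C^⊗2:
  [1, 25, 4]
  [-5, 21, -2]
  [-3, 11, 0]
Key observation: the optimum is the walk 1->0->1, with weight 7 + 14 = 21.
Optimal value attained by: walk 1->0->1.
Answer: (C^⊗2)[1][1] = 21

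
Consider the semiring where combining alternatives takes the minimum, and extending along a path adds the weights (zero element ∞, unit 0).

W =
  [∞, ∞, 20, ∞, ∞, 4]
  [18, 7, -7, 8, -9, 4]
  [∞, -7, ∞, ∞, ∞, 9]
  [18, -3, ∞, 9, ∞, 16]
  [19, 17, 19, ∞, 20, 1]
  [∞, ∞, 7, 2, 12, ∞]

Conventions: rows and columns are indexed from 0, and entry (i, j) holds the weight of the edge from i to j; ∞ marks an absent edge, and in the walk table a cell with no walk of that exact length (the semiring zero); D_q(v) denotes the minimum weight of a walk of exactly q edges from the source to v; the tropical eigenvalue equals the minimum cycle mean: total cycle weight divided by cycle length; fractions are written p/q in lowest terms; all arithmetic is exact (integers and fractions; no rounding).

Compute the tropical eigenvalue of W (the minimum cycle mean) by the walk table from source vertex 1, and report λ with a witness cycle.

q=0: [∞, 0, ∞, ∞, ∞, ∞]
q=1: [18, 7, -7, 8, -9, 4]
q=2: [10, -14, 0, 6, -2, -8]
q=3: [4, -7, -21, -6, -23, -10]
q=4: [-4, -28, -14, -8, -16, -22]
q=5: [-10, -21, -35, -20, -37, -24]
q=6: [-18, -42, -28, -22, -30, -36]
Optimal cycle mean attained by: cycle 1->2->1, total (-7) + (-7), length 2.
Answer: λ = -7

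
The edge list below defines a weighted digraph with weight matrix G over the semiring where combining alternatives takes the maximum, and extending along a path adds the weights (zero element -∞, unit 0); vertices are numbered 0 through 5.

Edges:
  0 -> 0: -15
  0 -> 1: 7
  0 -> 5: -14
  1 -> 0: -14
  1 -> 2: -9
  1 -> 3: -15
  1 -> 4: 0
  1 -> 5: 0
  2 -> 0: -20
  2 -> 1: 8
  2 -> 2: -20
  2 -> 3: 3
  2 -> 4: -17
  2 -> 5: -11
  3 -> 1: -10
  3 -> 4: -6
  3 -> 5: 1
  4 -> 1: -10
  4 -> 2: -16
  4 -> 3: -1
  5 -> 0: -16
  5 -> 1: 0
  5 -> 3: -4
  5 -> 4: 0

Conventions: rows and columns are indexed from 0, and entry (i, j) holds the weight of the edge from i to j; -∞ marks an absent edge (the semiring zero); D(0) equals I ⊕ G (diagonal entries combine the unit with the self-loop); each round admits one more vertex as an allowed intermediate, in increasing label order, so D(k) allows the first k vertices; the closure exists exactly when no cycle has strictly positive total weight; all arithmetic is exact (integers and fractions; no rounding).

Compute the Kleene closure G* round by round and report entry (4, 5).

D(0):
  [0, 7, -∞, -∞, -∞, -14]
  [-14, 0, -9, -15, 0, 0]
  [-20, 8, 0, 3, -17, -11]
  [-∞, -10, -∞, 0, -6, 1]
  [-∞, -10, -16, -1, 0, -∞]
  [-16, 0, -∞, -4, 0, 0]
D(1):
  [0, 7, -∞, -∞, -∞, -14]
  [-14, 0, -9, -15, 0, 0]
  [-20, 8, 0, 3, -17, -11]
  [-∞, -10, -∞, 0, -6, 1]
  [-∞, -10, -16, -1, 0, -∞]
  [-16, 0, -∞, -4, 0, 0]
D(2):
  [0, 7, -2, -8, 7, 7]
  [-14, 0, -9, -15, 0, 0]
  [-6, 8, 0, 3, 8, 8]
  [-24, -10, -19, 0, -6, 1]
  [-24, -10, -16, -1, 0, -10]
  [-14, 0, -9, -4, 0, 0]
D(3):
  [0, 7, -2, 1, 7, 7]
  [-14, 0, -9, -6, 0, 0]
  [-6, 8, 0, 3, 8, 8]
  [-24, -10, -19, 0, -6, 1]
  [-22, -8, -16, -1, 0, -8]
  [-14, 0, -9, -4, 0, 0]
D(4):
  [0, 7, -2, 1, 7, 7]
  [-14, 0, -9, -6, 0, 0]
  [-6, 8, 0, 3, 8, 8]
  [-24, -10, -19, 0, -6, 1]
  [-22, -8, -16, -1, 0, 0]
  [-14, 0, -9, -4, 0, 0]
D(5):
  [0, 7, -2, 6, 7, 7]
  [-14, 0, -9, -1, 0, 0]
  [-6, 8, 0, 7, 8, 8]
  [-24, -10, -19, 0, -6, 1]
  [-22, -8, -16, -1, 0, 0]
  [-14, 0, -9, -1, 0, 0]
D(6):
  [0, 7, -2, 6, 7, 7]
  [-14, 0, -9, -1, 0, 0]
  [-6, 8, 0, 7, 8, 8]
  [-13, 1, -8, 0, 1, 1]
  [-14, 0, -9, -1, 0, 0]
  [-14, 0, -9, -1, 0, 0]
Answer: G*[4][5] = 0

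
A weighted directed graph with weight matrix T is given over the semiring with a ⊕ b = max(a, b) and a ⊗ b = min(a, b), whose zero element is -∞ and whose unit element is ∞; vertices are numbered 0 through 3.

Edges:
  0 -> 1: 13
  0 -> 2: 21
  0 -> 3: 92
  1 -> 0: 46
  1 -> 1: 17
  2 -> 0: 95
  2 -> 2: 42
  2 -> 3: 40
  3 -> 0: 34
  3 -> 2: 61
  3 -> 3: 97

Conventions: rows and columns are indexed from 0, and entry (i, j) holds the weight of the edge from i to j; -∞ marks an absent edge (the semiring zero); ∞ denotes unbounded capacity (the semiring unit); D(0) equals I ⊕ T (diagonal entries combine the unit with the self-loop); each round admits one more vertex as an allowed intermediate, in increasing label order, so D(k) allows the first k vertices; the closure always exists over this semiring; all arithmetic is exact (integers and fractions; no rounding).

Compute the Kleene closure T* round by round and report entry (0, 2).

D(0):
  [∞, 13, 21, 92]
  [46, ∞, -∞, -∞]
  [95, -∞, ∞, 40]
  [34, -∞, 61, ∞]
D(1):
  [∞, 13, 21, 92]
  [46, ∞, 21, 46]
  [95, 13, ∞, 92]
  [34, 13, 61, ∞]
D(2):
  [∞, 13, 21, 92]
  [46, ∞, 21, 46]
  [95, 13, ∞, 92]
  [34, 13, 61, ∞]
D(3):
  [∞, 13, 21, 92]
  [46, ∞, 21, 46]
  [95, 13, ∞, 92]
  [61, 13, 61, ∞]
D(4):
  [∞, 13, 61, 92]
  [46, ∞, 46, 46]
  [95, 13, ∞, 92]
  [61, 13, 61, ∞]
Answer: T*[0][2] = 61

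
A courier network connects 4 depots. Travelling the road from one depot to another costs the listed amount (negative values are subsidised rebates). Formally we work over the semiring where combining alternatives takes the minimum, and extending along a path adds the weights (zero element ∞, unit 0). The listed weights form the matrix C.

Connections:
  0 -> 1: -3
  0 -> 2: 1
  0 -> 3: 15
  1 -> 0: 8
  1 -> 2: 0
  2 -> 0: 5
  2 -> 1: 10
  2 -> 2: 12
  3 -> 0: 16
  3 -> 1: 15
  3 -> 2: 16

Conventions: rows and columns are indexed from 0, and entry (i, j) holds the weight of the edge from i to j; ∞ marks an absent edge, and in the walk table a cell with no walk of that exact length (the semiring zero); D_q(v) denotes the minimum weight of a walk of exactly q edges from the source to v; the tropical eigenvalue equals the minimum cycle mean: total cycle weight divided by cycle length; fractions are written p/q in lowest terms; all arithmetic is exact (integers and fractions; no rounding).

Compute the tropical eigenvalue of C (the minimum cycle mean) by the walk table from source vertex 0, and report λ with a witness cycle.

q=0: [0, ∞, ∞, ∞]
q=1: [∞, -3, 1, 15]
q=2: [5, 11, -3, ∞]
q=3: [2, 2, 6, 20]
q=4: [10, -1, 2, 17]
Optimal cycle mean attained by: cycle 0->1->2->0, total (-3) + 0 + 5, length 3.
Answer: λ = 2/3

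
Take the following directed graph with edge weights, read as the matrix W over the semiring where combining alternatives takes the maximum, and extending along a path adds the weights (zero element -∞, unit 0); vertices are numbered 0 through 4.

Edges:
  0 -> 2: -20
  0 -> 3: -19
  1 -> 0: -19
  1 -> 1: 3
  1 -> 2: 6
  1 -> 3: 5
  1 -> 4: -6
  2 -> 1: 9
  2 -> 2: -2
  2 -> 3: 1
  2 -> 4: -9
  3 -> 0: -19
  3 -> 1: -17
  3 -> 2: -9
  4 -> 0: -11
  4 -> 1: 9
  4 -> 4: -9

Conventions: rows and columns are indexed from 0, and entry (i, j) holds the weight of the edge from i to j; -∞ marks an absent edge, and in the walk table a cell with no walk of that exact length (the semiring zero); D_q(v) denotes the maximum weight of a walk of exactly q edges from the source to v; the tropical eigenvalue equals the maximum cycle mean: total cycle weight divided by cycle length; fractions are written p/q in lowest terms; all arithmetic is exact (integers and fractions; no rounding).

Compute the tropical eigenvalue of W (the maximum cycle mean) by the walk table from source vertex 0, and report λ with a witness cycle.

q=0: [0, -∞, -∞, -∞, -∞]
q=1: [-∞, -∞, -20, -19, -∞]
q=2: [-38, -11, -22, -19, -29]
q=3: [-30, -8, -5, -6, -17]
q=4: [-25, 4, -2, -3, -14]
q=5: [-15, 7, 10, 9, -2]
Optimal cycle mean attained by: cycle 1->2->1, total 6 + 9, length 2.
Answer: λ = 15/2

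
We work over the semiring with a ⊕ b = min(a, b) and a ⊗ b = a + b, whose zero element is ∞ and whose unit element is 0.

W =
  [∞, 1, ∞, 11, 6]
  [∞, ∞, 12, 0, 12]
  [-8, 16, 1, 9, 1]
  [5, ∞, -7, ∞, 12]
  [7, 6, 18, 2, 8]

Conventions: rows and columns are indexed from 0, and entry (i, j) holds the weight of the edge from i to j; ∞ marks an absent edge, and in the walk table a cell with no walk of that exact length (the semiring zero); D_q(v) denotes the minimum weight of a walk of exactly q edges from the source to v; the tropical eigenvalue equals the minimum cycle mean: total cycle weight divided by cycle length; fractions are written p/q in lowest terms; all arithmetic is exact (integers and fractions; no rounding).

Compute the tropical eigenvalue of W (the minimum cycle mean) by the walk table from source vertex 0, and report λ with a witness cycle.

q=0: [0, ∞, ∞, ∞, ∞]
q=1: [∞, 1, ∞, 11, 6]
q=2: [13, 12, 4, 1, 13]
q=3: [-4, 14, -6, 12, 5]
q=4: [-14, -3, -5, 3, -5]
q=5: [-13, -13, -4, -3, -8]
Optimal cycle mean attained by: cycle 0->1->3->2->0, total 1 + 0 + (-7) + (-8), length 4.
Answer: λ = -7/2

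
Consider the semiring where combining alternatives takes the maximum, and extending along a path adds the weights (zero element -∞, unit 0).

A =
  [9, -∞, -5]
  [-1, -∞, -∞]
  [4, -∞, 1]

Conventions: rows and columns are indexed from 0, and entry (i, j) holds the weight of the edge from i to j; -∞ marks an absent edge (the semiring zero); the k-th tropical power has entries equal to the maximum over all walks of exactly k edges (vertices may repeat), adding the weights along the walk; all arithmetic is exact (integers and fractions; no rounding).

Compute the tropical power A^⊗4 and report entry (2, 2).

A^⊗2:
  [18, -∞, 4]
  [8, -∞, -6]
  [13, -∞, 2]
A^⊗3:
  [27, -∞, 13]
  [17, -∞, 3]
  [22, -∞, 8]
A^⊗4:
  [36, -∞, 22]
  [26, -∞, 12]
  [31, -∞, 17]
Key observation: the optimum is the walk 2->0->0->0->2, with weight 4 + 9 + 9 + (-5) = 17.
Optimal value attained by: walk 2->0->0->0->2.
Answer: (A^⊗4)[2][2] = 17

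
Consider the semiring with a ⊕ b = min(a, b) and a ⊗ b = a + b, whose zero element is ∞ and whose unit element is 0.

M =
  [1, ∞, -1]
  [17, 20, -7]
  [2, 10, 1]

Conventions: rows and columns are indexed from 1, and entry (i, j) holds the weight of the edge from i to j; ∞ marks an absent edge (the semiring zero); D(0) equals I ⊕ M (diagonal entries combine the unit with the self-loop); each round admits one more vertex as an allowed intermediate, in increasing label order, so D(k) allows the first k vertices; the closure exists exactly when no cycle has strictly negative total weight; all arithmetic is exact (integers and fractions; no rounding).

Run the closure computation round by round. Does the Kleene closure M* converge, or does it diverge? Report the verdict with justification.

D(0):
  [0, ∞, -1]
  [17, 0, -7]
  [2, 10, 0]
D(1):
  [0, ∞, -1]
  [17, 0, -7]
  [2, 10, 0]
D(2):
  [0, ∞, -1]
  [17, 0, -7]
  [2, 10, 0]
D(3):
  [0, 9, -1]
  [-5, 0, -7]
  [2, 10, 0]
Key observation: every diagonal entry stays at the unit through all rounds, so no improving cycle exists.
Answer: CONVERGES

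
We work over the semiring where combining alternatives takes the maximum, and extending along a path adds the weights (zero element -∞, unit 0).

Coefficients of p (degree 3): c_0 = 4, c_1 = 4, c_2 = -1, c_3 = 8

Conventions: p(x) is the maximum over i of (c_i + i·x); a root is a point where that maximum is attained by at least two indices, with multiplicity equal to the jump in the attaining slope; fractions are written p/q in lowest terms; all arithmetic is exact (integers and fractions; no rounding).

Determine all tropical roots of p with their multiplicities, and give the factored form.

hull edge (i=0, c=4) to (i=3, c=8): slope 4/3, span 3
Factored form: p(x) = 8 ⊗ (x ⊕ (-4/3)) ⊗ (x ⊕ (-4/3)) ⊗ (x ⊕ (-4/3))
Answer: roots = -4/3 (mult 3)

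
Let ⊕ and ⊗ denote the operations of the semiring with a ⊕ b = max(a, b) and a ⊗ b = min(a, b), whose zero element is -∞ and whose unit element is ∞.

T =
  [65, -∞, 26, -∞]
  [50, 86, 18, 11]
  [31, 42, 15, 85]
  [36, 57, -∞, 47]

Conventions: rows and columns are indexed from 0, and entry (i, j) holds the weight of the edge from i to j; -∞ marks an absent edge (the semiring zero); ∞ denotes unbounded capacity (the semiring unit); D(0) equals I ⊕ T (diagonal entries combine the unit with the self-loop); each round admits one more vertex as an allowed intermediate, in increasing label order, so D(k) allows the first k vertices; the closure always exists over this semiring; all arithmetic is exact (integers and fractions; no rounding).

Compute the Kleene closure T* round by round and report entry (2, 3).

D(0):
  [∞, -∞, 26, -∞]
  [50, ∞, 18, 11]
  [31, 42, ∞, 85]
  [36, 57, -∞, ∞]
D(1):
  [∞, -∞, 26, -∞]
  [50, ∞, 26, 11]
  [31, 42, ∞, 85]
  [36, 57, 26, ∞]
D(2):
  [∞, -∞, 26, -∞]
  [50, ∞, 26, 11]
  [42, 42, ∞, 85]
  [50, 57, 26, ∞]
D(3):
  [∞, 26, 26, 26]
  [50, ∞, 26, 26]
  [42, 42, ∞, 85]
  [50, 57, 26, ∞]
D(4):
  [∞, 26, 26, 26]
  [50, ∞, 26, 26]
  [50, 57, ∞, 85]
  [50, 57, 26, ∞]
Answer: T*[2][3] = 85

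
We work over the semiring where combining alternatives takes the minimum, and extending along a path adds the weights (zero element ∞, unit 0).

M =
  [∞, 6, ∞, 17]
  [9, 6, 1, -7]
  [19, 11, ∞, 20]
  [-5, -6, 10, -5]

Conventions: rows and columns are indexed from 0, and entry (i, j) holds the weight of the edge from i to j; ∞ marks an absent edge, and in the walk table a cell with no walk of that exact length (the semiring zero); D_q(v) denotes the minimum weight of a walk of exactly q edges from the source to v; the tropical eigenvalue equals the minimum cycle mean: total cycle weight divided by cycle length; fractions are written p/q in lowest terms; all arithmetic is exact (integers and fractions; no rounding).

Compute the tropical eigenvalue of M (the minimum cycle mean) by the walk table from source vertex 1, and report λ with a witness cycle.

q=0: [∞, 0, ∞, ∞]
q=1: [9, 6, 1, -7]
q=2: [-12, -13, 3, -12]
q=3: [-17, -18, -12, -20]
q=4: [-25, -26, -17, -25]
Optimal cycle mean attained by: cycle 1->3->1, total (-7) + (-6), length 2.
Answer: λ = -13/2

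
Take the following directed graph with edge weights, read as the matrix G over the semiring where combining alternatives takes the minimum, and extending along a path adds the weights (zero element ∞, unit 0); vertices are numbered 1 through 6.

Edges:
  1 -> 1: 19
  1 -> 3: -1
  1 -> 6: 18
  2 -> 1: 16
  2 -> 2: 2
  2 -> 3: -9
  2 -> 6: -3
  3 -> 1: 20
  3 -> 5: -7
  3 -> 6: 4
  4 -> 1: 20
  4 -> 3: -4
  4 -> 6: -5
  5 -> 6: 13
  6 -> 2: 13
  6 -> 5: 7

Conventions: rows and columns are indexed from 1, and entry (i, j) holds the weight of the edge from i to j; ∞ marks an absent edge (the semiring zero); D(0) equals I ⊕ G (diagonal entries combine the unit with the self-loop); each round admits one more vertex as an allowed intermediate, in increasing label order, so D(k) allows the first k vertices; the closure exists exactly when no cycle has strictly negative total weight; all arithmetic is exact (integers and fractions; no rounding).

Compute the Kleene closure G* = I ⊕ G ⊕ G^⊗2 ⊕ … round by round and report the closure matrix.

D(0):
  [0, ∞, -1, ∞, ∞, 18]
  [16, 0, -9, ∞, ∞, -3]
  [20, ∞, 0, ∞, -7, 4]
  [20, ∞, -4, 0, ∞, -5]
  [∞, ∞, ∞, ∞, 0, 13]
  [∞, 13, ∞, ∞, 7, 0]
D(1):
  [0, ∞, -1, ∞, ∞, 18]
  [16, 0, -9, ∞, ∞, -3]
  [20, ∞, 0, ∞, -7, 4]
  [20, ∞, -4, 0, ∞, -5]
  [∞, ∞, ∞, ∞, 0, 13]
  [∞, 13, ∞, ∞, 7, 0]
D(2):
  [0, ∞, -1, ∞, ∞, 18]
  [16, 0, -9, ∞, ∞, -3]
  [20, ∞, 0, ∞, -7, 4]
  [20, ∞, -4, 0, ∞, -5]
  [∞, ∞, ∞, ∞, 0, 13]
  [29, 13, 4, ∞, 7, 0]
D(3):
  [0, ∞, -1, ∞, -8, 3]
  [11, 0, -9, ∞, -16, -5]
  [20, ∞, 0, ∞, -7, 4]
  [16, ∞, -4, 0, -11, -5]
  [∞, ∞, ∞, ∞, 0, 13]
  [24, 13, 4, ∞, -3, 0]
D(4):
  [0, ∞, -1, ∞, -8, 3]
  [11, 0, -9, ∞, -16, -5]
  [20, ∞, 0, ∞, -7, 4]
  [16, ∞, -4, 0, -11, -5]
  [∞, ∞, ∞, ∞, 0, 13]
  [24, 13, 4, ∞, -3, 0]
D(5):
  [0, ∞, -1, ∞, -8, 3]
  [11, 0, -9, ∞, -16, -5]
  [20, ∞, 0, ∞, -7, 4]
  [16, ∞, -4, 0, -11, -5]
  [∞, ∞, ∞, ∞, 0, 13]
  [24, 13, 4, ∞, -3, 0]
D(6):
  [0, 16, -1, ∞, -8, 3]
  [11, 0, -9, ∞, -16, -5]
  [20, 17, 0, ∞, -7, 4]
  [16, 8, -4, 0, -11, -5]
  [37, 26, 17, ∞, 0, 13]
  [24, 13, 4, ∞, -3, 0]
Answer: G* = [[0, 16, -1, ∞, -8, 3], [11, 0, -9, ∞, -16, -5], [20, 17, 0, ∞, -7, 4], [16, 8, -4, 0, -11, -5], [37, 26, 17, ∞, 0, 13], [24, 13, 4, ∞, -3, 0]]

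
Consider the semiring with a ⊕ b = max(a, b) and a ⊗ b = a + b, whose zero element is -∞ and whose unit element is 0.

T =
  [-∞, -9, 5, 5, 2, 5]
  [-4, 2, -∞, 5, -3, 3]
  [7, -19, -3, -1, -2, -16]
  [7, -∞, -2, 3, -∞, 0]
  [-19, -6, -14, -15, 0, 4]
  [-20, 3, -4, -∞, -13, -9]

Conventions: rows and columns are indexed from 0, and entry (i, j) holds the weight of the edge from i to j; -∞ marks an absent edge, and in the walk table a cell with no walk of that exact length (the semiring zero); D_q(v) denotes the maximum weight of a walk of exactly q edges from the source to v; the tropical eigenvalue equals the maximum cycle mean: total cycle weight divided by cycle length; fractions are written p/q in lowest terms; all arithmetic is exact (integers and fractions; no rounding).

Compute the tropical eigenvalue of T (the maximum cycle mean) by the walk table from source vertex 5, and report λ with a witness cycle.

q=0: [-∞, -∞, -∞, -∞, -∞, 0]
q=1: [-20, 3, -4, -∞, -13, -9]
q=2: [3, 5, -7, 8, 0, 6]
q=3: [15, 9, 8, 11, 5, 8]
q=4: [18, 11, 20, 20, 17, 20]
q=5: [27, 23, 23, 23, 20, 23]
q=6: [30, 26, 32, 32, 29, 32]
Optimal cycle mean attained by: cycle 0->2->0, total 5 + 7, length 2.
Answer: λ = 6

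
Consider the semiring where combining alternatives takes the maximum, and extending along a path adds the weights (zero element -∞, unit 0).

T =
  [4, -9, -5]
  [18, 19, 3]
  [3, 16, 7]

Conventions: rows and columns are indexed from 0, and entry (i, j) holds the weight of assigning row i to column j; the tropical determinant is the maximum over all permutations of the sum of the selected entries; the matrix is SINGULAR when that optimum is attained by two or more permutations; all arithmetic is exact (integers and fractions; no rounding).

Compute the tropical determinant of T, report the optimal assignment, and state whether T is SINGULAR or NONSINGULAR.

σ = (0, 1, 2): 4 + 19 + 7 = 30
σ = (0, 2, 1): 4 + 3 + 16 = 23
σ = (1, 0, 2): (-9) + 18 + 7 = 16
σ = (1, 2, 0): (-9) + 3 + 3 = -3
σ = (2, 0, 1): (-5) + 18 + 16 = 29
σ = (2, 1, 0): (-5) + 19 + 3 = 17
Optimal value attained by: σ = (0, 1, 2).
Answer: det⊕(T) = 30; verdict: NONSINGULAR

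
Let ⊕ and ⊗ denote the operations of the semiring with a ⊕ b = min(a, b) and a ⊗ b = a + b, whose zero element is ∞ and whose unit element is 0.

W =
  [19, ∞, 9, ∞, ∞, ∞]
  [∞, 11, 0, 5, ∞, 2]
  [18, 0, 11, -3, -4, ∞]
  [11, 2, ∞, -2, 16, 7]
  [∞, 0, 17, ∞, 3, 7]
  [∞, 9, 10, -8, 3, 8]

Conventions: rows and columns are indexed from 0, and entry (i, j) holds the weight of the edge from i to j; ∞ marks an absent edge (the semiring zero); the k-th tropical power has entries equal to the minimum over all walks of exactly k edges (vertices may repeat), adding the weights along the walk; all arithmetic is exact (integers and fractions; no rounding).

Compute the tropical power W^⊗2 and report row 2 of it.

W^⊗2:
  [27, 9, 20, 6, 5, ∞]
  [16, 0, 11, -6, -4, 10]
  [8, -4, 0, -5, -1, 2]
  [9, 0, 2, -4, 10, 4]
  [35, 3, 0, -1, 6, 2]
  [3, -6, 9, -10, 6, -1]
Answer: row 2 of W^⊗2 = [8, -4, 0, -5, -1, 2]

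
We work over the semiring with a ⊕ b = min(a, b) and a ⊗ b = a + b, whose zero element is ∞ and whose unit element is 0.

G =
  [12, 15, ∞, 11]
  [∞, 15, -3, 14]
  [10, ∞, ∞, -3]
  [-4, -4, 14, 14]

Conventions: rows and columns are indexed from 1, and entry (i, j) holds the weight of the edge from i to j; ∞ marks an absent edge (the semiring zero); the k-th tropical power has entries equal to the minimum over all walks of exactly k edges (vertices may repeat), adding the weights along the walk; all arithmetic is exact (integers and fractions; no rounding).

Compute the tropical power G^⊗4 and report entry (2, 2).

G^⊗2:
  [7, 7, 12, 23]
  [7, 10, 12, -6]
  [-7, -7, 11, 11]
  [8, 10, -7, 7]
G^⊗3:
  [19, 19, 4, 9]
  [-10, -10, 7, 8]
  [5, 7, -10, 4]
  [3, 3, 7, -10]
G^⊗4:
  [5, 5, 16, 1]
  [2, 4, -13, 1]
  [0, 0, 4, -13]
  [-14, -14, 0, 4]
Key observation: the optimum is the walk 2->3->4->4->2, with weight (-3) + (-3) + 14 + (-4) = 4.
Optimal value attained by: walk 2->3->4->4->2.
Answer: (G^⊗4)[2][2] = 4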